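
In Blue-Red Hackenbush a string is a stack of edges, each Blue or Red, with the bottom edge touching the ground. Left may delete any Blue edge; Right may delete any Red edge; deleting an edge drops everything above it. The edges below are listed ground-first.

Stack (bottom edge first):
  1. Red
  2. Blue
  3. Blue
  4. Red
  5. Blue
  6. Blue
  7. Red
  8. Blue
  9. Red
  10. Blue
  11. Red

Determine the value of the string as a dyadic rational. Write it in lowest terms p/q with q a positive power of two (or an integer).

Build v(s[:k]) for k = 1..11, string s = Red Blue Blue Red Blue Blue Red Blue Red Blue Red.
v(R) = { none | 0 } — -1
v(RB) = { -1 | 0 } — -1/2
v(RBB) = { -1 -1/2 | 0 } — -1/4
v(RBBR) = { -1 -1/2 | -1/4 0 } — -3/8
v(RBBRB) = { -1 -1/2 -3/8 | -1/4 0 } — -5/16
v(RBBRBB) = { -1 -1/2 -3/8 -5/16 | -1/4 0 } — -9/32
v(RBBRBBR) = { -1 -1/2 -3/8 -5/16 | -9/32 -1/4 0 } — -19/64
v(RBBRBBRB) = { -1 -1/2 -3/8 -5/16 -19/64 | -9/32 -1/4 0 } — -37/128
v(RBBRBBRBR) = { -1 -1/2 -3/8 -5/16 -19/64 | -37/128 -9/32 -1/4 0 } — -75/256
v(RBBRBBRBRB) = { -1 -1/2 -3/8 -5/16 -19/64 -75/256 | -37/128 -9/32 -1/4 0 } — -149/512
v(RBBRBBRBRBR) = { -1 -1/2 -3/8 -5/16 -19/64 -75/256 | -149/512 -37/128 -9/32 -1/4 0 } — -299/1024

-299/1024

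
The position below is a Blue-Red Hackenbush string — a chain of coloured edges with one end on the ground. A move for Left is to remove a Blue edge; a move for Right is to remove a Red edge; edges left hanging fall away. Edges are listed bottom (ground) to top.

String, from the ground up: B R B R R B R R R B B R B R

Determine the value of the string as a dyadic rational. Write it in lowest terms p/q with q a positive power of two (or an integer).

Recurse on prefixes of the 14-edge string B R B R R B R R R B B R B R:
step 1: add B to get B; options L={ 0 } R={ ∅ } -> 1
step 2: add R to get BR; options L={ 0 } R={ 1 } -> 1/2
step 3: add B to get BRB; options L={ 0,1/2 } R={ 1 } -> 3/4
step 4: add R to get BRBR; options L={ 0,1/2 } R={ 3/4,1 } -> 5/8
step 5: add R to get BRBRR; options L={ 0,1/2 } R={ 5/8,3/4,1 } -> 9/16
step 6: add B to get BRBRRB; options L={ 0,1/2,9/16 } R={ 5/8,3/4,1 } -> 19/32
step 7: add R to get BRBRRBR; options L={ 0,1/2,9/16 } R={ 19/32,5/8,3/4,1 } -> 37/64
step 8: add R to get BRBRRBRR; options L={ 0,1/2,9/16 } R={ 37/64,19/32,5/8,3/4,1 } -> 73/128
step 9: add R to get BRBRRBRRR; options L={ 0,1/2,9/16 } R={ 73/128,37/64,19/32,5/8,3/4,1 } -> 145/256
step 10: add B to get BRBRRBRRRB; options L={ 0,1/2,9/16,145/256 } R={ 73/128,37/64,19/32,5/8,3/4,1 } -> 291/512
step 11: add B to get BRBRRBRRRBB; options L={ 0,1/2,9/16,145/256,291/512 } R={ 73/128,37/64,19/32,5/8,3/4,1 } -> 583/1024
step 12: add R to get BRBRRBRRRBBR; options L={ 0,1/2,9/16,145/256,291/512 } R={ 583/1024,73/128,37/64,19/32,5/8,3/4,1 } -> 1165/2048
step 13: add B to get BRBRRBRRRBBRB; options L={ 0,1/2,9/16,145/256,291/512,1165/2048 } R={ 583/1024,73/128,37/64,19/32,5/8,3/4,1 } -> 2331/4096
step 14: add R to get BRBRRBRRRBBRBR; options L={ 0,1/2,9/16,145/256,291/512,1165/2048 } R={ 2331/4096,583/1024,73/128,37/64,19/32,5/8,3/4,1 } -> 4661/8192

4661/8192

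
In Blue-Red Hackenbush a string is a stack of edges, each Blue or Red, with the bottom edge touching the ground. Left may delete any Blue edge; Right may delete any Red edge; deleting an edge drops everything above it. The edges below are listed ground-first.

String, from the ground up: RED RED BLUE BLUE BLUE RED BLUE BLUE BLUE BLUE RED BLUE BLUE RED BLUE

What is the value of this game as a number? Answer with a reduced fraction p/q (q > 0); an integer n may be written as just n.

-9253/8192

Build value(s[:k]) for k = 1..15, string s = RED RED BLUE BLUE BLUE RED BLUE BLUE BLUE BLUE RED BLUE BLUE RED BLUE.
1 of 15 · R · max L −∞ · min R 0 — -1
2 of 15 · RR · max L −∞ · min R -1 — -2
3 of 15 · RRB · max L -2 · min R -1 — -3/2
4 of 15 · RRBB · max L -3/2 · min R -1 — -5/4
5 of 15 · RRBBB · max L -5/4 · min R -1 — -9/8
6 of 15 · RRBBBR · max L -5/4 · min R -9/8 — -19/16
7 of 15 · RRBBBRB · max L -19/16 · min R -9/8 — -37/32
8 of 15 · RRBBBRBB · max L -37/32 · min R -9/8 — -73/64
9 of 15 · RRBBBRBBB · max L -73/64 · min R -9/8 — -145/128
10 of 15 · RRBBBRBBBB · max L -145/128 · min R -9/8 — -289/256
11 of 15 · RRBBBRBBBBR · max L -145/128 · min R -289/256 — -579/512
12 of 15 · RRBBBRBBBBRB · max L -579/512 · min R -289/256 — -1157/1024
13 of 15 · RRBBBRBBBBRBB · max L -1157/1024 · min R -289/256 — -2313/2048
14 of 15 · RRBBBRBBBBRBBR · max L -1157/1024 · min R -2313/2048 — -4627/4096
15 of 15 · RRBBBRBBBBRBBRB · max L -4627/4096 · min R -2313/2048 — -9253/8192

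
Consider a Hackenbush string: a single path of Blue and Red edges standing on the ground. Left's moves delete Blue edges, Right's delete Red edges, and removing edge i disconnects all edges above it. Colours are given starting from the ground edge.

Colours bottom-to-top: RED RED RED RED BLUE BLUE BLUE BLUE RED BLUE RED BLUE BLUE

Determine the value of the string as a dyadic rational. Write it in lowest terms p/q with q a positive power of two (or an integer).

value(R) = { (no moves) | 0 } = -1
value(RR) = { (no moves) | -1,0 } = -2
value(RRR) = { (no moves) | -2,-1,0 } = -3
value(RRRR) = { (no moves) | -3,-2,-1,0 } = -4
value(RRRRB) = { -4 | -3,-2,-1,0 } = -7/2
value(RRRRBB) = { -4,-7/2 | -3,-2,-1,0 } = -13/4
value(RRRRBBB) = { -4,-7/2,-13/4 | -3,-2,-1,0 } = -25/8
value(RRRRBBBB) = { -4,-7/2,-13/4,-25/8 | -3,-2,-1,0 } = -49/16
value(RRRRBBBBR) = { -4,-7/2,-13/4,-25/8 | -49/16,-3,-2,-1,0 } = -99/32
value(RRRRBBBBRB) = { -4,-7/2,-13/4,-25/8,-99/32 | -49/16,-3,-2,-1,0 } = -197/64
value(RRRRBBBBRBR) = { -4,-7/2,-13/4,-25/8,-99/32 | -197/64,-49/16,-3,-2,-1,0 } = -395/128
value(RRRRBBBBRBRB) = { -4,-7/2,-13/4,-25/8,-99/32,-395/128 | -197/64,-49/16,-3,-2,-1,0 } = -789/256
value(RRRRBBBBRBRBB) = { -4,-7/2,-13/4,-25/8,-99/32,-395/128,-789/256 | -197/64,-49/16,-3,-2,-1,0 } = -1577/512

-1577/512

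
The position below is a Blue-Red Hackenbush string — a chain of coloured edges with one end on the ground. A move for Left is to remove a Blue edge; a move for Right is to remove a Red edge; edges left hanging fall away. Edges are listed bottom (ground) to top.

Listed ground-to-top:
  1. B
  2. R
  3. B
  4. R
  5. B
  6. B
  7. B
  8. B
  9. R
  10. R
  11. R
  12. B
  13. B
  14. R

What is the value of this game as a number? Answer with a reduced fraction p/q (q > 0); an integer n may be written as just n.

6029/8192

Recurse on prefixes of the 14-edge string B R B R B B B B R R R B B R:
1 of 14 · B · max L 0 · min R +∞ so 1
2 of 14 · BR · max L 0 · min R 1 so 1/2
3 of 14 · BRB · max L 1/2 · min R 1 so 3/4
4 of 14 · BRBR · max L 1/2 · min R 3/4 so 5/8
5 of 14 · BRBRB · max L 5/8 · min R 3/4 so 11/16
6 of 14 · BRBRBB · max L 11/16 · min R 3/4 so 23/32
7 of 14 · BRBRBBB · max L 23/32 · min R 3/4 so 47/64
8 of 14 · BRBRBBBB · max L 47/64 · min R 3/4 so 95/128
9 of 14 · BRBRBBBBR · max L 47/64 · min R 95/128 so 189/256
10 of 14 · BRBRBBBBRR · max L 47/64 · min R 189/256 so 377/512
11 of 14 · BRBRBBBBRRR · max L 47/64 · min R 377/512 so 753/1024
12 of 14 · BRBRBBBBRRRB · max L 753/1024 · min R 377/512 so 1507/2048
13 of 14 · BRBRBBBBRRRBB · max L 1507/2048 · min R 377/512 so 3015/4096
14 of 14 · BRBRBBBBRRRBBR · max L 1507/2048 · min R 3015/4096 so 6029/8192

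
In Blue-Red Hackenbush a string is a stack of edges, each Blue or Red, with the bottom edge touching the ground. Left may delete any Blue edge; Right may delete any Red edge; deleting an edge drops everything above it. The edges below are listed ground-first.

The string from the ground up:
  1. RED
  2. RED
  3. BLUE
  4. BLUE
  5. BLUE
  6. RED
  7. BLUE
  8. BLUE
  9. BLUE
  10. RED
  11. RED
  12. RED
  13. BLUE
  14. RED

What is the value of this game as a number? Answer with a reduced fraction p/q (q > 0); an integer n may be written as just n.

1 of 14 · R · max L −∞ · min R 0 — -1
2 of 14 · RR · max L −∞ · min R -1 — -2
3 of 14 · RRB · max L -2 · min R -1 — -3/2
4 of 14 · RRBB · max L -3/2 · min R -1 — -5/4
5 of 14 · RRBBB · max L -5/4 · min R -1 — -9/8
6 of 14 · RRBBBR · max L -5/4 · min R -9/8 — -19/16
7 of 14 · RRBBBRB · max L -19/16 · min R -9/8 — -37/32
8 of 14 · RRBBBRBB · max L -37/32 · min R -9/8 — -73/64
9 of 14 · RRBBBRBBB · max L -73/64 · min R -9/8 — -145/128
10 of 14 · RRBBBRBBBR · max L -73/64 · min R -145/128 — -291/256
11 of 14 · RRBBBRBBBRR · max L -73/64 · min R -291/256 — -583/512
12 of 14 · RRBBBRBBBRRR · max L -73/64 · min R -583/512 — -1167/1024
13 of 14 · RRBBBRBBBRRRB · max L -1167/1024 · min R -583/512 — -2333/2048
14 of 14 · RRBBBRBBBRRRBR · max L -1167/1024 · min R -2333/2048 — -4667/4096

-4667/4096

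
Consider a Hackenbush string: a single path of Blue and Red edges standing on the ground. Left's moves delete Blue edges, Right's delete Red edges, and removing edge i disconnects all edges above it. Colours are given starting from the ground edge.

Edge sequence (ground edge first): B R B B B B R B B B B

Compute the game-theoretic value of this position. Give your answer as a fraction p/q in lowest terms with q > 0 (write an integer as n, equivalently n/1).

Prefix values for B R B B B B R B B B B via {L|R} + simplicity:
B: Left { 0 }, Right { (no moves) } ⇒ simplest 1
BR: Left { 0 }, Right { 1 } ⇒ simplest 1/2
BRB: Left { 0,1/2 }, Right { 1 } ⇒ simplest 3/4
BRBB: Left { 0,1/2,3/4 }, Right { 1 } ⇒ simplest 7/8
BRBBB: Left { 0,1/2,3/4,7/8 }, Right { 1 } ⇒ simplest 15/16
BRBBBB: Left { 0,1/2,3/4,7/8,15/16 }, Right { 1 } ⇒ simplest 31/32
BRBBBBR: Left { 0,1/2,3/4,7/8,15/16 }, Right { 31/32,1 } ⇒ simplest 61/64
BRBBBBRB: Left { 0,1/2,3/4,7/8,15/16,61/64 }, Right { 31/32,1 } ⇒ simplest 123/128
BRBBBBRBB: Left { 0,1/2,3/4,7/8,15/16,61/64,123/128 }, Right { 31/32,1 } ⇒ simplest 247/256
BRBBBBRBBB: Left { 0,1/2,3/4,7/8,15/16,61/64,123/128,247/256 }, Right { 31/32,1 } ⇒ simplest 495/512
BRBBBBRBBBB: Left { 0,1/2,3/4,7/8,15/16,61/64,123/128,247/256,495/512 }, Right { 31/32,1 } ⇒ simplest 991/1024

991/1024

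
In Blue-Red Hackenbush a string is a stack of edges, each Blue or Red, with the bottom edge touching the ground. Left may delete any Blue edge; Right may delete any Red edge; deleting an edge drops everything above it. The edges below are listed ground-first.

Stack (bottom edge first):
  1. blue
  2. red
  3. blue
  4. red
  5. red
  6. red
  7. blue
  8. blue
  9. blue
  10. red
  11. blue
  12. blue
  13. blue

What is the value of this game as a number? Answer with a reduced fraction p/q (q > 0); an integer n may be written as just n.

2287/4096

Recurse on prefixes of the 13-edge string blue red blue red red red blue blue blue red blue blue blue:
value_1 [b]  L=[0]  R=[—]  → 1
value_2 [br]  L=[0]  R=[1]  → 1/2
value_3 [brb]  L=[0; 1/2]  R=[1]  → 3/4
value_4 [brbr]  L=[0; 1/2]  R=[3/4; 1]  → 5/8
value_5 [brbrr]  L=[0; 1/2]  R=[5/8; 3/4; 1]  → 9/16
value_6 [brbrrr]  L=[0; 1/2]  R=[9/16; 5/8; 3/4; 1]  → 17/32
value_7 [brbrrrb]  L=[0; 1/2; 17/32]  R=[9/16; 5/8; 3/4; 1]  → 35/64
value_8 [brbrrrbb]  L=[0; 1/2; 17/32; 35/64]  R=[9/16; 5/8; 3/4; 1]  → 71/128
value_9 [brbrrrbbb]  L=[0; 1/2; 17/32; 35/64; 71/128]  R=[9/16; 5/8; 3/4; 1]  → 143/256
value_10 [brbrrrbbbr]  L=[0; 1/2; 17/32; 35/64; 71/128]  R=[143/256; 9/16; 5/8; 3/4; 1]  → 285/512
value_11 [brbrrrbbbrb]  L=[0; 1/2; 17/32; 35/64; 71/128; 285/512]  R=[143/256; 9/16; 5/8; 3/4; 1]  → 571/1024
value_12 [brbrrrbbbrbb]  L=[0; 1/2; 17/32; 35/64; 71/128; 285/512; 571/1024]  R=[143/256; 9/16; 5/8; 3/4; 1]  → 1143/2048
value_13 [brbrrrbbbrbbb]  L=[0; 1/2; 17/32; 35/64; 71/128; 285/512; 571/1024; 1143/2048]  R=[143/256; 9/16; 5/8; 3/4; 1]  → 2287/4096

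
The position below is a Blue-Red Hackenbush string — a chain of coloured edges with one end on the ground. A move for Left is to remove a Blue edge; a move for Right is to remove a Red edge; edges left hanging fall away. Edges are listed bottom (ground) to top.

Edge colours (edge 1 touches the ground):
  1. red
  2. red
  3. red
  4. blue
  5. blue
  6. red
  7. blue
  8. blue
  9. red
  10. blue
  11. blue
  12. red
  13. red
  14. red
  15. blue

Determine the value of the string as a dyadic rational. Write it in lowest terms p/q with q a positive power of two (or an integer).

Prefix values for red red red blue blue red blue blue red blue blue red red red blue via {L|R} + simplicity:
r: Left { — }, Right { 0 } -> simplest -1
rr: Left { — }, Right { -1 0 } -> simplest -2
rrr: Left { — }, Right { -2 -1 0 } -> simplest -3
rrrb: Left { -3 }, Right { -2 -1 0 } -> simplest -5/2
rrrbb: Left { -3 -5/2 }, Right { -2 -1 0 } -> simplest -9/4
rrrbbr: Left { -3 -5/2 }, Right { -9/4 -2 -1 0 } -> simplest -19/8
rrrbbrb: Left { -3 -5/2 -19/8 }, Right { -9/4 -2 -1 0 } -> simplest -37/16
rrrbbrbb: Left { -3 -5/2 -19/8 -37/16 }, Right { -9/4 -2 -1 0 } -> simplest -73/32
rrrbbrbbr: Left { -3 -5/2 -19/8 -37/16 }, Right { -73/32 -9/4 -2 -1 0 } -> simplest -147/64
rrrbbrbbrb: Left { -3 -5/2 -19/8 -37/16 -147/64 }, Right { -73/32 -9/4 -2 -1 0 } -> simplest -293/128
rrrbbrbbrbb: Left { -3 -5/2 -19/8 -37/16 -147/64 -293/128 }, Right { -73/32 -9/4 -2 -1 0 } -> simplest -585/256
rrrbbrbbrbbr: Left { -3 -5/2 -19/8 -37/16 -147/64 -293/128 }, Right { -585/256 -73/32 -9/4 -2 -1 0 } -> simplest -1171/512
rrrbbrbbrbbrr: Left { -3 -5/2 -19/8 -37/16 -147/64 -293/128 }, Right { -1171/512 -585/256 -73/32 -9/4 -2 -1 0 } -> simplest -2343/1024
rrrbbrbbrbbrrr: Left { -3 -5/2 -19/8 -37/16 -147/64 -293/128 }, Right { -2343/1024 -1171/512 -585/256 -73/32 -9/4 -2 -1 0 } -> simplest -4687/2048
rrrbbrbbrbbrrrb: Left { -3 -5/2 -19/8 -37/16 -147/64 -293/128 -4687/2048 }, Right { -2343/1024 -1171/512 -585/256 -73/32 -9/4 -2 -1 0 } -> simplest -9373/4096

-9373/4096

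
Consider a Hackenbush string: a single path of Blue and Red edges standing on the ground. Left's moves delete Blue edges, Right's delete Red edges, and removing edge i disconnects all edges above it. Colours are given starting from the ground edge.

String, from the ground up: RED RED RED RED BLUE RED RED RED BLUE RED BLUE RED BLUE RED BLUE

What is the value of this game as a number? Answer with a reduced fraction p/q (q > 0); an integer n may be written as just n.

Recurse on prefixes of the 15-edge string RED RED RED RED BLUE RED RED RED BLUE RED BLUE RED BLUE RED BLUE:
edge 1 of 15 (RED): { (no moves) | 0 } = -1
edge 2 of 15 (RED): { (no moves) | -1,0 } = -2
edge 3 of 15 (RED): { (no moves) | -2,-1,0 } = -3
edge 4 of 15 (RED): { (no moves) | -3,-2,-1,0 } = -4
edge 5 of 15 (BLUE): { -4 | -3,-2,-1,0 } = -7/2
edge 6 of 15 (RED): { -4 | -7/2,-3,-2,-1,0 } = -15/4
edge 7 of 15 (RED): { -4 | -15/4,-7/2,-3,-2,-1,0 } = -31/8
edge 8 of 15 (RED): { -4 | -31/8,-15/4,-7/2,-3,-2,-1,0 } = -63/16
edge 9 of 15 (BLUE): { -4,-63/16 | -31/8,-15/4,-7/2,-3,-2,-1,0 } = -125/32
edge 10 of 15 (RED): { -4,-63/16 | -125/32,-31/8,-15/4,-7/2,-3,-2,-1,0 } = -251/64
edge 11 of 15 (BLUE): { -4,-63/16,-251/64 | -125/32,-31/8,-15/4,-7/2,-3,-2,-1,0 } = -501/128
edge 12 of 15 (RED): { -4,-63/16,-251/64 | -501/128,-125/32,-31/8,-15/4,-7/2,-3,-2,-1,0 } = -1003/256
edge 13 of 15 (BLUE): { -4,-63/16,-251/64,-1003/256 | -501/128,-125/32,-31/8,-15/4,-7/2,-3,-2,-1,0 } = -2005/512
edge 14 of 15 (RED): { -4,-63/16,-251/64,-1003/256 | -2005/512,-501/128,-125/32,-31/8,-15/4,-7/2,-3,-2,-1,0 } = -4011/1024
edge 15 of 15 (BLUE): { -4,-63/16,-251/64,-1003/256,-4011/1024 | -2005/512,-501/128,-125/32,-31/8,-15/4,-7/2,-3,-2,-1,0 } = -8021/2048

-8021/2048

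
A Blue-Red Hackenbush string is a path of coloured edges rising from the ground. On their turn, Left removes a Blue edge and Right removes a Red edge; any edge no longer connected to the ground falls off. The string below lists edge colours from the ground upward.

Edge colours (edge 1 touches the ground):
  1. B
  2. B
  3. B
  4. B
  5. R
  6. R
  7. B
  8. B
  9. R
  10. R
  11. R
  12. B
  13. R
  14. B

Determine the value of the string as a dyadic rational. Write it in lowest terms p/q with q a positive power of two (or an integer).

3467/1024

Build val(s[:k]) for k = 1..14, string s = B B B B R R B B R R R B R B.
val(B) = { 0 | · } → 1
val(BB) = { 0; 1 | · } → 2
val(BBB) = { 0; 1; 2 | · } → 3
val(BBBB) = { 0; 1; 2; 3 | · } → 4
val(BBBBR) = { 0; 1; 2; 3 | 4 } → 7/2
val(BBBBRR) = { 0; 1; 2; 3 | 7/2; 4 } → 13/4
val(BBBBRRB) = { 0; 1; 2; 3; 13/4 | 7/2; 4 } → 27/8
val(BBBBRRBB) = { 0; 1; 2; 3; 13/4; 27/8 | 7/2; 4 } → 55/16
val(BBBBRRBBR) = { 0; 1; 2; 3; 13/4; 27/8 | 55/16; 7/2; 4 } → 109/32
val(BBBBRRBBRR) = { 0; 1; 2; 3; 13/4; 27/8 | 109/32; 55/16; 7/2; 4 } → 217/64
val(BBBBRRBBRRR) = { 0; 1; 2; 3; 13/4; 27/8 | 217/64; 109/32; 55/16; 7/2; 4 } → 433/128
val(BBBBRRBBRRRB) = { 0; 1; 2; 3; 13/4; 27/8; 433/128 | 217/64; 109/32; 55/16; 7/2; 4 } → 867/256
val(BBBBRRBBRRRBR) = { 0; 1; 2; 3; 13/4; 27/8; 433/128 | 867/256; 217/64; 109/32; 55/16; 7/2; 4 } → 1733/512
val(BBBBRRBBRRRBRB) = { 0; 1; 2; 3; 13/4; 27/8; 433/128; 1733/512 | 867/256; 217/64; 109/32; 55/16; 7/2; 4 } → 3467/1024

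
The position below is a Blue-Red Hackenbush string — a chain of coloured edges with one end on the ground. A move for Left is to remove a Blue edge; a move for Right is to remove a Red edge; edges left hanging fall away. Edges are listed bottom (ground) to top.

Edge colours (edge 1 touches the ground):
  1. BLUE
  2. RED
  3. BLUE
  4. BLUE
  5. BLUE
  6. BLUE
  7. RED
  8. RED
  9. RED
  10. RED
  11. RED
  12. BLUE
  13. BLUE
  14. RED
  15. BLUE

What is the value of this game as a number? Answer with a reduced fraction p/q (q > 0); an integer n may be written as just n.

1 of 15 · B · max L 0 · min R +∞ gives 1
2 of 15 · BR · max L 0 · min R 1 gives 1/2
3 of 15 · BRB · max L 1/2 · min R 1 gives 3/4
4 of 15 · BRBB · max L 3/4 · min R 1 gives 7/8
5 of 15 · BRBBB · max L 7/8 · min R 1 gives 15/16
6 of 15 · BRBBBB · max L 15/16 · min R 1 gives 31/32
7 of 15 · BRBBBBR · max L 15/16 · min R 31/32 gives 61/64
8 of 15 · BRBBBBRR · max L 15/16 · min R 61/64 gives 121/128
9 of 15 · BRBBBBRRR · max L 15/16 · min R 121/128 gives 241/256
10 of 15 · BRBBBBRRRR · max L 15/16 · min R 241/256 gives 481/512
11 of 15 · BRBBBBRRRRR · max L 15/16 · min R 481/512 gives 961/1024
12 of 15 · BRBBBBRRRRRB · max L 961/1024 · min R 481/512 gives 1923/2048
13 of 15 · BRBBBBRRRRRBB · max L 1923/2048 · min R 481/512 gives 3847/4096
14 of 15 · BRBBBBRRRRRBBR · max L 1923/2048 · min R 3847/4096 gives 7693/8192
15 of 15 · BRBBBBRRRRRBBRB · max L 7693/8192 · min R 3847/4096 gives 15387/16384

15387/16384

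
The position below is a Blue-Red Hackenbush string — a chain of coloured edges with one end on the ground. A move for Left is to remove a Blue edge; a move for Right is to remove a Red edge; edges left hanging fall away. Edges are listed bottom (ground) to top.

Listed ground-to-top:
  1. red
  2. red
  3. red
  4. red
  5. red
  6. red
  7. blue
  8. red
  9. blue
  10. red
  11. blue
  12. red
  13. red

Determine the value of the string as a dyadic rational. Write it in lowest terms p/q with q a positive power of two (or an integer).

Prefix values for red red red red red red blue red blue red blue red red via {L|R} + simplicity:
G(r) = {  | 0 } = -1
G(rr) = {  | -1 0 } = -2
G(rrr) = {  | -2 -1 0 } = -3
G(rrrr) = {  | -3 -2 -1 0 } = -4
G(rrrrr) = {  | -4 -3 -2 -1 0 } = -5
G(rrrrrr) = {  | -5 -4 -3 -2 -1 0 } = -6
G(rrrrrrb) = { -6 | -5 -4 -3 -2 -1 0 } = -11/2
G(rrrrrrbr) = { -6 | -11/2 -5 -4 -3 -2 -1 0 } = -23/4
G(rrrrrrbrb) = { -6 -23/4 | -11/2 -5 -4 -3 -2 -1 0 } = -45/8
G(rrrrrrbrbr) = { -6 -23/4 | -45/8 -11/2 -5 -4 -3 -2 -1 0 } = -91/16
G(rrrrrrbrbrb) = { -6 -23/4 -91/16 | -45/8 -11/2 -5 -4 -3 -2 -1 0 } = -181/32
G(rrrrrrbrbrbr) = { -6 -23/4 -91/16 | -181/32 -45/8 -11/2 -5 -4 -3 -2 -1 0 } = -363/64
G(rrrrrrbrbrbrr) = { -6 -23/4 -91/16 | -363/64 -181/32 -45/8 -11/2 -5 -4 -3 -2 -1 0 } = -727/128

-727/128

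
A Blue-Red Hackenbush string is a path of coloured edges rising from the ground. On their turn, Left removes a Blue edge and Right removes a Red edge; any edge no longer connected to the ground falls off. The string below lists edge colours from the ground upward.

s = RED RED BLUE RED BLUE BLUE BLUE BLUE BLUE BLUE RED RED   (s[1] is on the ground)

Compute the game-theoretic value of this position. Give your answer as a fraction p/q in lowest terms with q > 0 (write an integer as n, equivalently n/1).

-1543/1024

step 1: add RED to get R; options L={ · } R={ 0 } → -1
step 2: add RED to get RR; options L={ · } R={ -1,0 } → -2
step 3: add BLUE to get RRB; options L={ -2 } R={ -1,0 } → -3/2
step 4: add RED to get RRBR; options L={ -2 } R={ -3/2,-1,0 } → -7/4
step 5: add BLUE to get RRBRB; options L={ -2,-7/4 } R={ -3/2,-1,0 } → -13/8
step 6: add BLUE to get RRBRBB; options L={ -2,-7/4,-13/8 } R={ -3/2,-1,0 } → -25/16
step 7: add BLUE to get RRBRBBB; options L={ -2,-7/4,-13/8,-25/16 } R={ -3/2,-1,0 } → -49/32
step 8: add BLUE to get RRBRBBBB; options L={ -2,-7/4,-13/8,-25/16,-49/32 } R={ -3/2,-1,0 } → -97/64
step 9: add BLUE to get RRBRBBBBB; options L={ -2,-7/4,-13/8,-25/16,-49/32,-97/64 } R={ -3/2,-1,0 } → -193/128
step 10: add BLUE to get RRBRBBBBBB; options L={ -2,-7/4,-13/8,-25/16,-49/32,-97/64,-193/128 } R={ -3/2,-1,0 } → -385/256
step 11: add RED to get RRBRBBBBBBR; options L={ -2,-7/4,-13/8,-25/16,-49/32,-97/64,-193/128 } R={ -385/256,-3/2,-1,0 } → -771/512
step 12: add RED to get RRBRBBBBBBRR; options L={ -2,-7/4,-13/8,-25/16,-49/32,-97/64,-193/128 } R={ -771/512,-385/256,-3/2,-1,0 } → -1543/1024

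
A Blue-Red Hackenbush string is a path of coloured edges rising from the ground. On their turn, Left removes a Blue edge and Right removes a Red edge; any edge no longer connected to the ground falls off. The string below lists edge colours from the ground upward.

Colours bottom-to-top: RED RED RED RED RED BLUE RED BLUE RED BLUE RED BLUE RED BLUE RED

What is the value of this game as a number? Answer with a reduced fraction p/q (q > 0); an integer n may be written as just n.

-4779/1024

Prefix values for RED RED RED RED RED BLUE RED BLUE RED BLUE RED BLUE RED BLUE RED via {L|R} + simplicity:
g(R) = { ∅ | 0 } gives -1
g(RR) = { ∅ | -1 0 } gives -2
g(RRR) = { ∅ | -2 -1 0 } gives -3
g(RRRR) = { ∅ | -3 -2 -1 0 } gives -4
g(RRRRR) = { ∅ | -4 -3 -2 -1 0 } gives -5
g(RRRRRB) = { -5 | -4 -3 -2 -1 0 } gives -9/2
g(RRRRRBR) = { -5 | -9/2 -4 -3 -2 -1 0 } gives -19/4
g(RRRRRBRB) = { -5 -19/4 | -9/2 -4 -3 -2 -1 0 } gives -37/8
g(RRRRRBRBR) = { -5 -19/4 | -37/8 -9/2 -4 -3 -2 -1 0 } gives -75/16
g(RRRRRBRBRB) = { -5 -19/4 -75/16 | -37/8 -9/2 -4 -3 -2 -1 0 } gives -149/32
g(RRRRRBRBRBR) = { -5 -19/4 -75/16 | -149/32 -37/8 -9/2 -4 -3 -2 -1 0 } gives -299/64
g(RRRRRBRBRBRB) = { -5 -19/4 -75/16 -299/64 | -149/32 -37/8 -9/2 -4 -3 -2 -1 0 } gives -597/128
g(RRRRRBRBRBRBR) = { -5 -19/4 -75/16 -299/64 | -597/128 -149/32 -37/8 -9/2 -4 -3 -2 -1 0 } gives -1195/256
g(RRRRRBRBRBRBRB) = { -5 -19/4 -75/16 -299/64 -1195/256 | -597/128 -149/32 -37/8 -9/2 -4 -3 -2 -1 0 } gives -2389/512
g(RRRRRBRBRBRBRBR) = { -5 -19/4 -75/16 -299/64 -1195/256 | -2389/512 -597/128 -149/32 -37/8 -9/2 -4 -3 -2 -1 0 } gives -4779/1024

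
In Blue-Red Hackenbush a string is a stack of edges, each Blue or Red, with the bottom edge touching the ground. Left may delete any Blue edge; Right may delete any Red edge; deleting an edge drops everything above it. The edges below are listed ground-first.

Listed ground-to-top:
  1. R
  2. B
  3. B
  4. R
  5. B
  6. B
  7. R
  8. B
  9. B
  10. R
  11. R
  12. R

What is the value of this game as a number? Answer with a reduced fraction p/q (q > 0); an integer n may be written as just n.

-591/2048

v_1 [R]  L=[(no moves)]  R=[0]  = -1
v_2 [RB]  L=[-1]  R=[0]  = -1/2
v_3 [RBB]  L=[-1,-1/2]  R=[0]  = -1/4
v_4 [RBBR]  L=[-1,-1/2]  R=[-1/4,0]  = -3/8
v_5 [RBBRB]  L=[-1,-1/2,-3/8]  R=[-1/4,0]  = -5/16
v_6 [RBBRBB]  L=[-1,-1/2,-3/8,-5/16]  R=[-1/4,0]  = -9/32
v_7 [RBBRBBR]  L=[-1,-1/2,-3/8,-5/16]  R=[-9/32,-1/4,0]  = -19/64
v_8 [RBBRBBRB]  L=[-1,-1/2,-3/8,-5/16,-19/64]  R=[-9/32,-1/4,0]  = -37/128
v_9 [RBBRBBRBB]  L=[-1,-1/2,-3/8,-5/16,-19/64,-37/128]  R=[-9/32,-1/4,0]  = -73/256
v_10 [RBBRBBRBBR]  L=[-1,-1/2,-3/8,-5/16,-19/64,-37/128]  R=[-73/256,-9/32,-1/4,0]  = -147/512
v_11 [RBBRBBRBBRR]  L=[-1,-1/2,-3/8,-5/16,-19/64,-37/128]  R=[-147/512,-73/256,-9/32,-1/4,0]  = -295/1024
v_12 [RBBRBBRBBRRR]  L=[-1,-1/2,-3/8,-5/16,-19/64,-37/128]  R=[-295/1024,-147/512,-73/256,-9/32,-1/4,0]  = -591/2048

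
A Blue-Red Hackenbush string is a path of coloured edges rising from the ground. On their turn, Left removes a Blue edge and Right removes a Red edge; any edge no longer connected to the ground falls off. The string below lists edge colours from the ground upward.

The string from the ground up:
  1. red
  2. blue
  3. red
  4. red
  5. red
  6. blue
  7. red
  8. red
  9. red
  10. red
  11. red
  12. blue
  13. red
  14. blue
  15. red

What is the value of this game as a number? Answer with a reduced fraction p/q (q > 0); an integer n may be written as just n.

-15339/16384

Prefix values for red blue red red red blue red red red red red blue red blue red via {L|R} + simplicity:
val_1 [r]  L=[none]  R=[0]  — -1
val_2 [rb]  L=[-1]  R=[0]  — -1/2
val_3 [rbr]  L=[-1]  R=[-1/2 0]  — -3/4
val_4 [rbrr]  L=[-1]  R=[-3/4 -1/2 0]  — -7/8
val_5 [rbrrr]  L=[-1]  R=[-7/8 -3/4 -1/2 0]  — -15/16
val_6 [rbrrrb]  L=[-1 -15/16]  R=[-7/8 -3/4 -1/2 0]  — -29/32
val_7 [rbrrrbr]  L=[-1 -15/16]  R=[-29/32 -7/8 -3/4 -1/2 0]  — -59/64
val_8 [rbrrrbrr]  L=[-1 -15/16]  R=[-59/64 -29/32 -7/8 -3/4 -1/2 0]  — -119/128
val_9 [rbrrrbrrr]  L=[-1 -15/16]  R=[-119/128 -59/64 -29/32 -7/8 -3/4 -1/2 0]  — -239/256
val_10 [rbrrrbrrrr]  L=[-1 -15/16]  R=[-239/256 -119/128 -59/64 -29/32 -7/8 -3/4 -1/2 0]  — -479/512
val_11 [rbrrrbrrrrr]  L=[-1 -15/16]  R=[-479/512 -239/256 -119/128 -59/64 -29/32 -7/8 -3/4 -1/2 0]  — -959/1024
val_12 [rbrrrbrrrrrb]  L=[-1 -15/16 -959/1024]  R=[-479/512 -239/256 -119/128 -59/64 -29/32 -7/8 -3/4 -1/2 0]  — -1917/2048
val_13 [rbrrrbrrrrrbr]  L=[-1 -15/16 -959/1024]  R=[-1917/2048 -479/512 -239/256 -119/128 -59/64 -29/32 -7/8 -3/4 -1/2 0]  — -3835/4096
val_14 [rbrrrbrrrrrbrb]  L=[-1 -15/16 -959/1024 -3835/4096]  R=[-1917/2048 -479/512 -239/256 -119/128 -59/64 -29/32 -7/8 -3/4 -1/2 0]  — -7669/8192
val_15 [rbrrrbrrrrrbrbr]  L=[-1 -15/16 -959/1024 -3835/4096]  R=[-7669/8192 -1917/2048 -479/512 -239/256 -119/128 -59/64 -29/32 -7/8 -3/4 -1/2 0]  — -15339/16384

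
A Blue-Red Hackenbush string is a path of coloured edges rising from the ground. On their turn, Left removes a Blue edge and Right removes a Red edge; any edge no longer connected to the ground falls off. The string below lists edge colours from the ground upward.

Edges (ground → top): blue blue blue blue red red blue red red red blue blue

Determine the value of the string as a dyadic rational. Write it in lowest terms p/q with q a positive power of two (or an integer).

839/256

Build v(s[:k]) for k = 1..12, string s = blue blue blue blue red red blue red red red blue blue.
1 of 12 · b · max L 0 · min R +∞ so 1
2 of 12 · bb · max L 1 · min R +∞ so 2
3 of 12 · bbb · max L 2 · min R +∞ so 3
4 of 12 · bbbb · max L 3 · min R +∞ so 4
5 of 12 · bbbbr · max L 3 · min R 4 so 7/2
6 of 12 · bbbbrr · max L 3 · min R 7/2 so 13/4
7 of 12 · bbbbrrb · max L 13/4 · min R 7/2 so 27/8
8 of 12 · bbbbrrbr · max L 13/4 · min R 27/8 so 53/16
9 of 12 · bbbbrrbrr · max L 13/4 · min R 53/16 so 105/32
10 of 12 · bbbbrrbrrr · max L 13/4 · min R 105/32 so 209/64
11 of 12 · bbbbrrbrrrb · max L 209/64 · min R 105/32 so 419/128
12 of 12 · bbbbrrbrrrbb · max L 419/128 · min R 105/32 so 839/256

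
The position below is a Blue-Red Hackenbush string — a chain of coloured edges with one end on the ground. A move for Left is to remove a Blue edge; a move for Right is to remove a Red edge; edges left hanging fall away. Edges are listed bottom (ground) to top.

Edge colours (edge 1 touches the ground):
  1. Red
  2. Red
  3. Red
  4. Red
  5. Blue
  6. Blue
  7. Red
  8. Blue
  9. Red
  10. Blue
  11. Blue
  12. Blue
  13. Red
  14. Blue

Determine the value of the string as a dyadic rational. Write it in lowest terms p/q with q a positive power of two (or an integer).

G_1 [R]  L=[—]  R=[0]  gives -1
G_2 [RR]  L=[—]  R=[-1, 0]  gives -2
G_3 [RRR]  L=[—]  R=[-2, -1, 0]  gives -3
G_4 [RRRR]  L=[—]  R=[-3, -2, -1, 0]  gives -4
G_5 [RRRRB]  L=[-4]  R=[-3, -2, -1, 0]  gives -7/2
G_6 [RRRRBB]  L=[-4, -7/2]  R=[-3, -2, -1, 0]  gives -13/4
G_7 [RRRRBBR]  L=[-4, -7/2]  R=[-13/4, -3, -2, -1, 0]  gives -27/8
G_8 [RRRRBBRB]  L=[-4, -7/2, -27/8]  R=[-13/4, -3, -2, -1, 0]  gives -53/16
G_9 [RRRRBBRBR]  L=[-4, -7/2, -27/8]  R=[-53/16, -13/4, -3, -2, -1, 0]  gives -107/32
G_10 [RRRRBBRBRB]  L=[-4, -7/2, -27/8, -107/32]  R=[-53/16, -13/4, -3, -2, -1, 0]  gives -213/64
G_11 [RRRRBBRBRBB]  L=[-4, -7/2, -27/8, -107/32, -213/64]  R=[-53/16, -13/4, -3, -2, -1, 0]  gives -425/128
G_12 [RRRRBBRBRBBB]  L=[-4, -7/2, -27/8, -107/32, -213/64, -425/128]  R=[-53/16, -13/4, -3, -2, -1, 0]  gives -849/256
G_13 [RRRRBBRBRBBBR]  L=[-4, -7/2, -27/8, -107/32, -213/64, -425/128]  R=[-849/256, -53/16, -13/4, -3, -2, -1, 0]  gives -1699/512
G_14 [RRRRBBRBRBBBRB]  L=[-4, -7/2, -27/8, -107/32, -213/64, -425/128, -1699/512]  R=[-849/256, -53/16, -13/4, -3, -2, -1, 0]  gives -3397/1024

-3397/1024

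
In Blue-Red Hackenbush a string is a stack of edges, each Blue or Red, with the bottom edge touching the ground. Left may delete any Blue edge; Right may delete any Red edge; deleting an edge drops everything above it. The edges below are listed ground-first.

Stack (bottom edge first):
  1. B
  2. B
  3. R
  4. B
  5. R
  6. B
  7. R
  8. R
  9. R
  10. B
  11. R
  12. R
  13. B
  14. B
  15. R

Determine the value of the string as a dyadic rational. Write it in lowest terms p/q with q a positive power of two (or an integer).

Build val(s[:k]) for k = 1..15, string s = B B R B R B R R R B R R B B R.
step 1: add B to get B; options L={ 0 } R={ · } ⇒ 1
step 2: add B to get BB; options L={ 0,1 } R={ · } ⇒ 2
step 3: add R to get BBR; options L={ 0,1 } R={ 2 } ⇒ 3/2
step 4: add B to get BBRB; options L={ 0,1,3/2 } R={ 2 } ⇒ 7/4
step 5: add R to get BBRBR; options L={ 0,1,3/2 } R={ 7/4,2 } ⇒ 13/8
step 6: add B to get BBRBRB; options L={ 0,1,3/2,13/8 } R={ 7/4,2 } ⇒ 27/16
step 7: add R to get BBRBRBR; options L={ 0,1,3/2,13/8 } R={ 27/16,7/4,2 } ⇒ 53/32
step 8: add R to get BBRBRBRR; options L={ 0,1,3/2,13/8 } R={ 53/32,27/16,7/4,2 } ⇒ 105/64
step 9: add R to get BBRBRBRRR; options L={ 0,1,3/2,13/8 } R={ 105/64,53/32,27/16,7/4,2 } ⇒ 209/128
step 10: add B to get BBRBRBRRRB; options L={ 0,1,3/2,13/8,209/128 } R={ 105/64,53/32,27/16,7/4,2 } ⇒ 419/256
step 11: add R to get BBRBRBRRRBR; options L={ 0,1,3/2,13/8,209/128 } R={ 419/256,105/64,53/32,27/16,7/4,2 } ⇒ 837/512
step 12: add R to get BBRBRBRRRBRR; options L={ 0,1,3/2,13/8,209/128 } R={ 837/512,419/256,105/64,53/32,27/16,7/4,2 } ⇒ 1673/1024
step 13: add B to get BBRBRBRRRBRRB; options L={ 0,1,3/2,13/8,209/128,1673/1024 } R={ 837/512,419/256,105/64,53/32,27/16,7/4,2 } ⇒ 3347/2048
step 14: add B to get BBRBRBRRRBRRBB; options L={ 0,1,3/2,13/8,209/128,1673/1024,3347/2048 } R={ 837/512,419/256,105/64,53/32,27/16,7/4,2 } ⇒ 6695/4096
step 15: add R to get BBRBRBRRRBRRBBR; options L={ 0,1,3/2,13/8,209/128,1673/1024,3347/2048 } R={ 6695/4096,837/512,419/256,105/64,53/32,27/16,7/4,2 } ⇒ 13389/8192

13389/8192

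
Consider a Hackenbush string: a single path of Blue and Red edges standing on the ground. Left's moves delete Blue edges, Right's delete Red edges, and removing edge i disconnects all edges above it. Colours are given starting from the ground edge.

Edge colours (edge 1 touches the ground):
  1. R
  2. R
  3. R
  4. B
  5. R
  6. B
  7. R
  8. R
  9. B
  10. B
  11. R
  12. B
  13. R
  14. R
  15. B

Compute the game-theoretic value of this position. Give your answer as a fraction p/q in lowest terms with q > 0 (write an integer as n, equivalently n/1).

Prefix values for R R R B R B R R B B R B R R B via {L|R} + simplicity:
R: Left {  }, Right { 0 } = simplest -1
RR: Left {  }, Right { -1; 0 } = simplest -2
RRR: Left {  }, Right { -2; -1; 0 } = simplest -3
RRRB: Left { -3 }, Right { -2; -1; 0 } = simplest -5/2
RRRBR: Left { -3 }, Right { -5/2; -2; -1; 0 } = simplest -11/4
RRRBRB: Left { -3; -11/4 }, Right { -5/2; -2; -1; 0 } = simplest -21/8
RRRBRBR: Left { -3; -11/4 }, Right { -21/8; -5/2; -2; -1; 0 } = simplest -43/16
RRRBRBRR: Left { -3; -11/4 }, Right { -43/16; -21/8; -5/2; -2; -1; 0 } = simplest -87/32
RRRBRBRRB: Left { -3; -11/4; -87/32 }, Right { -43/16; -21/8; -5/2; -2; -1; 0 } = simplest -173/64
RRRBRBRRBB: Left { -3; -11/4; -87/32; -173/64 }, Right { -43/16; -21/8; -5/2; -2; -1; 0 } = simplest -345/128
RRRBRBRRBBR: Left { -3; -11/4; -87/32; -173/64 }, Right { -345/128; -43/16; -21/8; -5/2; -2; -1; 0 } = simplest -691/256
RRRBRBRRBBRB: Left { -3; -11/4; -87/32; -173/64; -691/256 }, Right { -345/128; -43/16; -21/8; -5/2; -2; -1; 0 } = simplest -1381/512
RRRBRBRRBBRBR: Left { -3; -11/4; -87/32; -173/64; -691/256 }, Right { -1381/512; -345/128; -43/16; -21/8; -5/2; -2; -1; 0 } = simplest -2763/1024
RRRBRBRRBBRBRR: Left { -3; -11/4; -87/32; -173/64; -691/256 }, Right { -2763/1024; -1381/512; -345/128; -43/16; -21/8; -5/2; -2; -1; 0 } = simplest -5527/2048
RRRBRBRRBBRBRRB: Left { -3; -11/4; -87/32; -173/64; -691/256; -5527/2048 }, Right { -2763/1024; -1381/512; -345/128; -43/16; -21/8; -5/2; -2; -1; 0 } = simplest -11053/4096

-11053/4096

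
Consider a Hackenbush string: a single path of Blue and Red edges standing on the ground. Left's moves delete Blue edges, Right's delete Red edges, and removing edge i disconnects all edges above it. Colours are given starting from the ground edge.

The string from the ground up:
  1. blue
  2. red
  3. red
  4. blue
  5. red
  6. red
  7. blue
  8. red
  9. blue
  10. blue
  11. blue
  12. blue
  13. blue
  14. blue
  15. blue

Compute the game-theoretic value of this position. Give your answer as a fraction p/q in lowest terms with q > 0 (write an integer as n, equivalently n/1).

b: Left { 0 }, Right { none } → simplest 1
br: Left { 0 }, Right { 1 } → simplest 1/2
brr: Left { 0 }, Right { 1/2; 1 } → simplest 1/4
brrb: Left { 0; 1/4 }, Right { 1/2; 1 } → simplest 3/8
brrbr: Left { 0; 1/4 }, Right { 3/8; 1/2; 1 } → simplest 5/16
brrbrr: Left { 0; 1/4 }, Right { 5/16; 3/8; 1/2; 1 } → simplest 9/32
brrbrrb: Left { 0; 1/4; 9/32 }, Right { 5/16; 3/8; 1/2; 1 } → simplest 19/64
brrbrrbr: Left { 0; 1/4; 9/32 }, Right { 19/64; 5/16; 3/8; 1/2; 1 } → simplest 37/128
brrbrrbrb: Left { 0; 1/4; 9/32; 37/128 }, Right { 19/64; 5/16; 3/8; 1/2; 1 } → simplest 75/256
brrbrrbrbb: Left { 0; 1/4; 9/32; 37/128; 75/256 }, Right { 19/64; 5/16; 3/8; 1/2; 1 } → simplest 151/512
brrbrrbrbbb: Left { 0; 1/4; 9/32; 37/128; 75/256; 151/512 }, Right { 19/64; 5/16; 3/8; 1/2; 1 } → simplest 303/1024
brrbrrbrbbbb: Left { 0; 1/4; 9/32; 37/128; 75/256; 151/512; 303/1024 }, Right { 19/64; 5/16; 3/8; 1/2; 1 } → simplest 607/2048
brrbrrbrbbbbb: Left { 0; 1/4; 9/32; 37/128; 75/256; 151/512; 303/1024; 607/2048 }, Right { 19/64; 5/16; 3/8; 1/2; 1 } → simplest 1215/4096
brrbrrbrbbbbbb: Left { 0; 1/4; 9/32; 37/128; 75/256; 151/512; 303/1024; 607/2048; 1215/4096 }, Right { 19/64; 5/16; 3/8; 1/2; 1 } → simplest 2431/8192
brrbrrbrbbbbbbb: Left { 0; 1/4; 9/32; 37/128; 75/256; 151/512; 303/1024; 607/2048; 1215/4096; 2431/8192 }, Right { 19/64; 5/16; 3/8; 1/2; 1 } → simplest 4863/16384

4863/16384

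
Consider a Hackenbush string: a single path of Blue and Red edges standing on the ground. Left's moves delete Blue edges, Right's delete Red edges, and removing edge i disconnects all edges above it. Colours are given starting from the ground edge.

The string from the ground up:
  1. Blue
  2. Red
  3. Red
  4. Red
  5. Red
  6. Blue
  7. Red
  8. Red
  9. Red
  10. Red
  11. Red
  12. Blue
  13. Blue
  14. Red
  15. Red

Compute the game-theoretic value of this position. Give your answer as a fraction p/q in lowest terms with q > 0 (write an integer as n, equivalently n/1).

Prefix values for Blue Red Red Red Red Blue Red Red Red Red Red Blue Blue Red Red via {L|R} + simplicity:
1 of 15 · B · max L 0 · min R +∞ gives 1
2 of 15 · BR · max L 0 · min R 1 gives 1/2
3 of 15 · BRR · max L 0 · min R 1/2 gives 1/4
4 of 15 · BRRR · max L 0 · min R 1/4 gives 1/8
5 of 15 · BRRRR · max L 0 · min R 1/8 gives 1/16
6 of 15 · BRRRRB · max L 1/16 · min R 1/8 gives 3/32
7 of 15 · BRRRRBR · max L 1/16 · min R 3/32 gives 5/64
8 of 15 · BRRRRBRR · max L 1/16 · min R 5/64 gives 9/128
9 of 15 · BRRRRBRRR · max L 1/16 · min R 9/128 gives 17/256
10 of 15 · BRRRRBRRRR · max L 1/16 · min R 17/256 gives 33/512
11 of 15 · BRRRRBRRRRR · max L 1/16 · min R 33/512 gives 65/1024
12 of 15 · BRRRRBRRRRRB · max L 65/1024 · min R 33/512 gives 131/2048
13 of 15 · BRRRRBRRRRRBB · max L 131/2048 · min R 33/512 gives 263/4096
14 of 15 · BRRRRBRRRRRBBR · max L 131/2048 · min R 263/4096 gives 525/8192
15 of 15 · BRRRRBRRRRRBBRR · max L 131/2048 · min R 525/8192 gives 1049/16384

1049/16384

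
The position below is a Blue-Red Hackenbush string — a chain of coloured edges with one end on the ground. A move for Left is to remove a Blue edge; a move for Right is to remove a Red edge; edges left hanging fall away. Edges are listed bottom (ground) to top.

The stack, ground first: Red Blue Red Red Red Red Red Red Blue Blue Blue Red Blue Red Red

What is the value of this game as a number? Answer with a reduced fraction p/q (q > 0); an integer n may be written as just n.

-16151/16384

step 1: add Red to get R; options L={ ∅ } R={ 0 } => -1
step 2: add Blue to get RB; options L={ -1 } R={ 0 } => -1/2
step 3: add Red to get RBR; options L={ -1 } R={ -1/2; 0 } => -3/4
step 4: add Red to get RBRR; options L={ -1 } R={ -3/4; -1/2; 0 } => -7/8
step 5: add Red to get RBRRR; options L={ -1 } R={ -7/8; -3/4; -1/2; 0 } => -15/16
step 6: add Red to get RBRRRR; options L={ -1 } R={ -15/16; -7/8; -3/4; -1/2; 0 } => -31/32
step 7: add Red to get RBRRRRR; options L={ -1 } R={ -31/32; -15/16; -7/8; -3/4; -1/2; 0 } => -63/64
step 8: add Red to get RBRRRRRR; options L={ -1 } R={ -63/64; -31/32; -15/16; -7/8; -3/4; -1/2; 0 } => -127/128
step 9: add Blue to get RBRRRRRRB; options L={ -1; -127/128 } R={ -63/64; -31/32; -15/16; -7/8; -3/4; -1/2; 0 } => -253/256
step 10: add Blue to get RBRRRRRRBB; options L={ -1; -127/128; -253/256 } R={ -63/64; -31/32; -15/16; -7/8; -3/4; -1/2; 0 } => -505/512
step 11: add Blue to get RBRRRRRRBBB; options L={ -1; -127/128; -253/256; -505/512 } R={ -63/64; -31/32; -15/16; -7/8; -3/4; -1/2; 0 } => -1009/1024
step 12: add Red to get RBRRRRRRBBBR; options L={ -1; -127/128; -253/256; -505/512 } R={ -1009/1024; -63/64; -31/32; -15/16; -7/8; -3/4; -1/2; 0 } => -2019/2048
step 13: add Blue to get RBRRRRRRBBBRB; options L={ -1; -127/128; -253/256; -505/512; -2019/2048 } R={ -1009/1024; -63/64; -31/32; -15/16; -7/8; -3/4; -1/2; 0 } => -4037/4096
step 14: add Red to get RBRRRRRRBBBRBR; options L={ -1; -127/128; -253/256; -505/512; -2019/2048 } R={ -4037/4096; -1009/1024; -63/64; -31/32; -15/16; -7/8; -3/4; -1/2; 0 } => -8075/8192
step 15: add Red to get RBRRRRRRBBBRBRR; options L={ -1; -127/128; -253/256; -505/512; -2019/2048 } R={ -8075/8192; -4037/4096; -1009/1024; -63/64; -31/32; -15/16; -7/8; -3/4; -1/2; 0 } => -16151/16384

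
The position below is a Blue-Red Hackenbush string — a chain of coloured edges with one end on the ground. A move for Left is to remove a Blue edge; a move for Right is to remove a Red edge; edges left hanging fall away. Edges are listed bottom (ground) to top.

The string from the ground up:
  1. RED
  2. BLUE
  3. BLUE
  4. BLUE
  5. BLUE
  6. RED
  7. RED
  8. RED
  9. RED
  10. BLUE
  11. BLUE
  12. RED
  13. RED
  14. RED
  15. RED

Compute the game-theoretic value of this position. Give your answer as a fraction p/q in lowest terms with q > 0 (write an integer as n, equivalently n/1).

step 1: add RED to get R; options L={ — } R={ 0 } gives -1
step 2: add BLUE to get RB; options L={ -1 } R={ 0 } gives -1/2
step 3: add BLUE to get RBB; options L={ -1,-1/2 } R={ 0 } gives -1/4
step 4: add BLUE to get RBBB; options L={ -1,-1/2,-1/4 } R={ 0 } gives -1/8
step 5: add BLUE to get RBBBB; options L={ -1,-1/2,-1/4,-1/8 } R={ 0 } gives -1/16
step 6: add RED to get RBBBBR; options L={ -1,-1/2,-1/4,-1/8 } R={ -1/16,0 } gives -3/32
step 7: add RED to get RBBBBRR; options L={ -1,-1/2,-1/4,-1/8 } R={ -3/32,-1/16,0 } gives -7/64
step 8: add RED to get RBBBBRRR; options L={ -1,-1/2,-1/4,-1/8 } R={ -7/64,-3/32,-1/16,0 } gives -15/128
step 9: add RED to get RBBBBRRRR; options L={ -1,-1/2,-1/4,-1/8 } R={ -15/128,-7/64,-3/32,-1/16,0 } gives -31/256
step 10: add BLUE to get RBBBBRRRRB; options L={ -1,-1/2,-1/4,-1/8,-31/256 } R={ -15/128,-7/64,-3/32,-1/16,0 } gives -61/512
step 11: add BLUE to get RBBBBRRRRBB; options L={ -1,-1/2,-1/4,-1/8,-31/256,-61/512 } R={ -15/128,-7/64,-3/32,-1/16,0 } gives -121/1024
step 12: add RED to get RBBBBRRRRBBR; options L={ -1,-1/2,-1/4,-1/8,-31/256,-61/512 } R={ -121/1024,-15/128,-7/64,-3/32,-1/16,0 } gives -243/2048
step 13: add RED to get RBBBBRRRRBBRR; options L={ -1,-1/2,-1/4,-1/8,-31/256,-61/512 } R={ -243/2048,-121/1024,-15/128,-7/64,-3/32,-1/16,0 } gives -487/4096
step 14: add RED to get RBBBBRRRRBBRRR; options L={ -1,-1/2,-1/4,-1/8,-31/256,-61/512 } R={ -487/4096,-243/2048,-121/1024,-15/128,-7/64,-3/32,-1/16,0 } gives -975/8192
step 15: add RED to get RBBBBRRRRBBRRRR; options L={ -1,-1/2,-1/4,-1/8,-31/256,-61/512 } R={ -975/8192,-487/4096,-243/2048,-121/1024,-15/128,-7/64,-3/32,-1/16,0 } gives -1951/16384

-1951/16384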